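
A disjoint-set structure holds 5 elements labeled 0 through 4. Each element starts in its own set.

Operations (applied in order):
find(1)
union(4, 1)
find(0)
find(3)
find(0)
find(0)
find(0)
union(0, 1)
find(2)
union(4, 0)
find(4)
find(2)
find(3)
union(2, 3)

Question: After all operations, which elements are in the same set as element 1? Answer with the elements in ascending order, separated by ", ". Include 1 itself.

Step 1: find(1) -> no change; set of 1 is {1}
Step 2: union(4, 1) -> merged; set of 4 now {1, 4}
Step 3: find(0) -> no change; set of 0 is {0}
Step 4: find(3) -> no change; set of 3 is {3}
Step 5: find(0) -> no change; set of 0 is {0}
Step 6: find(0) -> no change; set of 0 is {0}
Step 7: find(0) -> no change; set of 0 is {0}
Step 8: union(0, 1) -> merged; set of 0 now {0, 1, 4}
Step 9: find(2) -> no change; set of 2 is {2}
Step 10: union(4, 0) -> already same set; set of 4 now {0, 1, 4}
Step 11: find(4) -> no change; set of 4 is {0, 1, 4}
Step 12: find(2) -> no change; set of 2 is {2}
Step 13: find(3) -> no change; set of 3 is {3}
Step 14: union(2, 3) -> merged; set of 2 now {2, 3}
Component of 1: {0, 1, 4}

Answer: 0, 1, 4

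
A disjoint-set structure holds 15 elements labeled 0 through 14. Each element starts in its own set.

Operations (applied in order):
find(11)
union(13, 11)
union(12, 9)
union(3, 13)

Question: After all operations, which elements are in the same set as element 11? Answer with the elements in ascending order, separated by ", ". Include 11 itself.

Step 1: find(11) -> no change; set of 11 is {11}
Step 2: union(13, 11) -> merged; set of 13 now {11, 13}
Step 3: union(12, 9) -> merged; set of 12 now {9, 12}
Step 4: union(3, 13) -> merged; set of 3 now {3, 11, 13}
Component of 11: {3, 11, 13}

Answer: 3, 11, 13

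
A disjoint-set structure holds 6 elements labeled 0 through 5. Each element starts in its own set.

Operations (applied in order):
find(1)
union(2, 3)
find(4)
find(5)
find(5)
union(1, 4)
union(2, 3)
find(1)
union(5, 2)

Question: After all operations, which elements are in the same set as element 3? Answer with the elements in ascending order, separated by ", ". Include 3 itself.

Answer: 2, 3, 5

Derivation:
Step 1: find(1) -> no change; set of 1 is {1}
Step 2: union(2, 3) -> merged; set of 2 now {2, 3}
Step 3: find(4) -> no change; set of 4 is {4}
Step 4: find(5) -> no change; set of 5 is {5}
Step 5: find(5) -> no change; set of 5 is {5}
Step 6: union(1, 4) -> merged; set of 1 now {1, 4}
Step 7: union(2, 3) -> already same set; set of 2 now {2, 3}
Step 8: find(1) -> no change; set of 1 is {1, 4}
Step 9: union(5, 2) -> merged; set of 5 now {2, 3, 5}
Component of 3: {2, 3, 5}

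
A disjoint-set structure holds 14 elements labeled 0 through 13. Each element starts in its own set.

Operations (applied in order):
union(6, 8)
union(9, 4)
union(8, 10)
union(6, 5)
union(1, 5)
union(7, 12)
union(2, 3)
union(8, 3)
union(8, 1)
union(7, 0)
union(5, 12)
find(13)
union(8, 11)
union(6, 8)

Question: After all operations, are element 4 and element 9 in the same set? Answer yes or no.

Answer: yes

Derivation:
Step 1: union(6, 8) -> merged; set of 6 now {6, 8}
Step 2: union(9, 4) -> merged; set of 9 now {4, 9}
Step 3: union(8, 10) -> merged; set of 8 now {6, 8, 10}
Step 4: union(6, 5) -> merged; set of 6 now {5, 6, 8, 10}
Step 5: union(1, 5) -> merged; set of 1 now {1, 5, 6, 8, 10}
Step 6: union(7, 12) -> merged; set of 7 now {7, 12}
Step 7: union(2, 3) -> merged; set of 2 now {2, 3}
Step 8: union(8, 3) -> merged; set of 8 now {1, 2, 3, 5, 6, 8, 10}
Step 9: union(8, 1) -> already same set; set of 8 now {1, 2, 3, 5, 6, 8, 10}
Step 10: union(7, 0) -> merged; set of 7 now {0, 7, 12}
Step 11: union(5, 12) -> merged; set of 5 now {0, 1, 2, 3, 5, 6, 7, 8, 10, 12}
Step 12: find(13) -> no change; set of 13 is {13}
Step 13: union(8, 11) -> merged; set of 8 now {0, 1, 2, 3, 5, 6, 7, 8, 10, 11, 12}
Step 14: union(6, 8) -> already same set; set of 6 now {0, 1, 2, 3, 5, 6, 7, 8, 10, 11, 12}
Set of 4: {4, 9}; 9 is a member.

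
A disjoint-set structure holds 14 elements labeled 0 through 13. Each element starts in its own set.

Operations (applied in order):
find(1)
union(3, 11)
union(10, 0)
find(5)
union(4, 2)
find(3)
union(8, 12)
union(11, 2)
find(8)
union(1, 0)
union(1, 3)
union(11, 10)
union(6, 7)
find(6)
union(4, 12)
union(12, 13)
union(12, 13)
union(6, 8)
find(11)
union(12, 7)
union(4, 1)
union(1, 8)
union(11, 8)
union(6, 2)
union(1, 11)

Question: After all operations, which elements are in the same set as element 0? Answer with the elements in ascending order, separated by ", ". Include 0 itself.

Answer: 0, 1, 2, 3, 4, 6, 7, 8, 10, 11, 12, 13

Derivation:
Step 1: find(1) -> no change; set of 1 is {1}
Step 2: union(3, 11) -> merged; set of 3 now {3, 11}
Step 3: union(10, 0) -> merged; set of 10 now {0, 10}
Step 4: find(5) -> no change; set of 5 is {5}
Step 5: union(4, 2) -> merged; set of 4 now {2, 4}
Step 6: find(3) -> no change; set of 3 is {3, 11}
Step 7: union(8, 12) -> merged; set of 8 now {8, 12}
Step 8: union(11, 2) -> merged; set of 11 now {2, 3, 4, 11}
Step 9: find(8) -> no change; set of 8 is {8, 12}
Step 10: union(1, 0) -> merged; set of 1 now {0, 1, 10}
Step 11: union(1, 3) -> merged; set of 1 now {0, 1, 2, 3, 4, 10, 11}
Step 12: union(11, 10) -> already same set; set of 11 now {0, 1, 2, 3, 4, 10, 11}
Step 13: union(6, 7) -> merged; set of 6 now {6, 7}
Step 14: find(6) -> no change; set of 6 is {6, 7}
Step 15: union(4, 12) -> merged; set of 4 now {0, 1, 2, 3, 4, 8, 10, 11, 12}
Step 16: union(12, 13) -> merged; set of 12 now {0, 1, 2, 3, 4, 8, 10, 11, 12, 13}
Step 17: union(12, 13) -> already same set; set of 12 now {0, 1, 2, 3, 4, 8, 10, 11, 12, 13}
Step 18: union(6, 8) -> merged; set of 6 now {0, 1, 2, 3, 4, 6, 7, 8, 10, 11, 12, 13}
Step 19: find(11) -> no change; set of 11 is {0, 1, 2, 3, 4, 6, 7, 8, 10, 11, 12, 13}
Step 20: union(12, 7) -> already same set; set of 12 now {0, 1, 2, 3, 4, 6, 7, 8, 10, 11, 12, 13}
Step 21: union(4, 1) -> already same set; set of 4 now {0, 1, 2, 3, 4, 6, 7, 8, 10, 11, 12, 13}
Step 22: union(1, 8) -> already same set; set of 1 now {0, 1, 2, 3, 4, 6, 7, 8, 10, 11, 12, 13}
Step 23: union(11, 8) -> already same set; set of 11 now {0, 1, 2, 3, 4, 6, 7, 8, 10, 11, 12, 13}
Step 24: union(6, 2) -> already same set; set of 6 now {0, 1, 2, 3, 4, 6, 7, 8, 10, 11, 12, 13}
Step 25: union(1, 11) -> already same set; set of 1 now {0, 1, 2, 3, 4, 6, 7, 8, 10, 11, 12, 13}
Component of 0: {0, 1, 2, 3, 4, 6, 7, 8, 10, 11, 12, 13}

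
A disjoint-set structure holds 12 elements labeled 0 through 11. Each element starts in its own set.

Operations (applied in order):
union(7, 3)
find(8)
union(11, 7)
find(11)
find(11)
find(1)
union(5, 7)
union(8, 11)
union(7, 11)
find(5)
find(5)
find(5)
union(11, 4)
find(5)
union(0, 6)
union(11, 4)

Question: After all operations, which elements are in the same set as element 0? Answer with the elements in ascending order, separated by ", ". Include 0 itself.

Answer: 0, 6

Derivation:
Step 1: union(7, 3) -> merged; set of 7 now {3, 7}
Step 2: find(8) -> no change; set of 8 is {8}
Step 3: union(11, 7) -> merged; set of 11 now {3, 7, 11}
Step 4: find(11) -> no change; set of 11 is {3, 7, 11}
Step 5: find(11) -> no change; set of 11 is {3, 7, 11}
Step 6: find(1) -> no change; set of 1 is {1}
Step 7: union(5, 7) -> merged; set of 5 now {3, 5, 7, 11}
Step 8: union(8, 11) -> merged; set of 8 now {3, 5, 7, 8, 11}
Step 9: union(7, 11) -> already same set; set of 7 now {3, 5, 7, 8, 11}
Step 10: find(5) -> no change; set of 5 is {3, 5, 7, 8, 11}
Step 11: find(5) -> no change; set of 5 is {3, 5, 7, 8, 11}
Step 12: find(5) -> no change; set of 5 is {3, 5, 7, 8, 11}
Step 13: union(11, 4) -> merged; set of 11 now {3, 4, 5, 7, 8, 11}
Step 14: find(5) -> no change; set of 5 is {3, 4, 5, 7, 8, 11}
Step 15: union(0, 6) -> merged; set of 0 now {0, 6}
Step 16: union(11, 4) -> already same set; set of 11 now {3, 4, 5, 7, 8, 11}
Component of 0: {0, 6}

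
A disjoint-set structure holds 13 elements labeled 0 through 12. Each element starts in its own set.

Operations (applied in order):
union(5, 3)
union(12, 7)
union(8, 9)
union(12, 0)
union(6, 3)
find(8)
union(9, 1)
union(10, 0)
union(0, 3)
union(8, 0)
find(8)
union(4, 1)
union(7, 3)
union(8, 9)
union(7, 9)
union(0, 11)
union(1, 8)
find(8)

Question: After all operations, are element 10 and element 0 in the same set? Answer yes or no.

Answer: yes

Derivation:
Step 1: union(5, 3) -> merged; set of 5 now {3, 5}
Step 2: union(12, 7) -> merged; set of 12 now {7, 12}
Step 3: union(8, 9) -> merged; set of 8 now {8, 9}
Step 4: union(12, 0) -> merged; set of 12 now {0, 7, 12}
Step 5: union(6, 3) -> merged; set of 6 now {3, 5, 6}
Step 6: find(8) -> no change; set of 8 is {8, 9}
Step 7: union(9, 1) -> merged; set of 9 now {1, 8, 9}
Step 8: union(10, 0) -> merged; set of 10 now {0, 7, 10, 12}
Step 9: union(0, 3) -> merged; set of 0 now {0, 3, 5, 6, 7, 10, 12}
Step 10: union(8, 0) -> merged; set of 8 now {0, 1, 3, 5, 6, 7, 8, 9, 10, 12}
Step 11: find(8) -> no change; set of 8 is {0, 1, 3, 5, 6, 7, 8, 9, 10, 12}
Step 12: union(4, 1) -> merged; set of 4 now {0, 1, 3, 4, 5, 6, 7, 8, 9, 10, 12}
Step 13: union(7, 3) -> already same set; set of 7 now {0, 1, 3, 4, 5, 6, 7, 8, 9, 10, 12}
Step 14: union(8, 9) -> already same set; set of 8 now {0, 1, 3, 4, 5, 6, 7, 8, 9, 10, 12}
Step 15: union(7, 9) -> already same set; set of 7 now {0, 1, 3, 4, 5, 6, 7, 8, 9, 10, 12}
Step 16: union(0, 11) -> merged; set of 0 now {0, 1, 3, 4, 5, 6, 7, 8, 9, 10, 11, 12}
Step 17: union(1, 8) -> already same set; set of 1 now {0, 1, 3, 4, 5, 6, 7, 8, 9, 10, 11, 12}
Step 18: find(8) -> no change; set of 8 is {0, 1, 3, 4, 5, 6, 7, 8, 9, 10, 11, 12}
Set of 10: {0, 1, 3, 4, 5, 6, 7, 8, 9, 10, 11, 12}; 0 is a member.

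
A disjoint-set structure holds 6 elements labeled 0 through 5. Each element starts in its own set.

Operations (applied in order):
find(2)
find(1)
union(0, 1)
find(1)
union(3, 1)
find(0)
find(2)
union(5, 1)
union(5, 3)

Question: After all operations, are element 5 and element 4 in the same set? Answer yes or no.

Answer: no

Derivation:
Step 1: find(2) -> no change; set of 2 is {2}
Step 2: find(1) -> no change; set of 1 is {1}
Step 3: union(0, 1) -> merged; set of 0 now {0, 1}
Step 4: find(1) -> no change; set of 1 is {0, 1}
Step 5: union(3, 1) -> merged; set of 3 now {0, 1, 3}
Step 6: find(0) -> no change; set of 0 is {0, 1, 3}
Step 7: find(2) -> no change; set of 2 is {2}
Step 8: union(5, 1) -> merged; set of 5 now {0, 1, 3, 5}
Step 9: union(5, 3) -> already same set; set of 5 now {0, 1, 3, 5}
Set of 5: {0, 1, 3, 5}; 4 is not a member.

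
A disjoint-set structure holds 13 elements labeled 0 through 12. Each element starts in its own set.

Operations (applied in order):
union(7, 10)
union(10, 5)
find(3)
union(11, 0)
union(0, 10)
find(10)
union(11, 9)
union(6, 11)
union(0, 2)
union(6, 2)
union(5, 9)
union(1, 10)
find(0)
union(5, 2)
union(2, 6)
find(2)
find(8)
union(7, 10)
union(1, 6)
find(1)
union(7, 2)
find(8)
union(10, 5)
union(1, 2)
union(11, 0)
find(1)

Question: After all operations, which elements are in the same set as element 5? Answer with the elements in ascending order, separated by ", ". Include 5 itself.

Answer: 0, 1, 2, 5, 6, 7, 9, 10, 11

Derivation:
Step 1: union(7, 10) -> merged; set of 7 now {7, 10}
Step 2: union(10, 5) -> merged; set of 10 now {5, 7, 10}
Step 3: find(3) -> no change; set of 3 is {3}
Step 4: union(11, 0) -> merged; set of 11 now {0, 11}
Step 5: union(0, 10) -> merged; set of 0 now {0, 5, 7, 10, 11}
Step 6: find(10) -> no change; set of 10 is {0, 5, 7, 10, 11}
Step 7: union(11, 9) -> merged; set of 11 now {0, 5, 7, 9, 10, 11}
Step 8: union(6, 11) -> merged; set of 6 now {0, 5, 6, 7, 9, 10, 11}
Step 9: union(0, 2) -> merged; set of 0 now {0, 2, 5, 6, 7, 9, 10, 11}
Step 10: union(6, 2) -> already same set; set of 6 now {0, 2, 5, 6, 7, 9, 10, 11}
Step 11: union(5, 9) -> already same set; set of 5 now {0, 2, 5, 6, 7, 9, 10, 11}
Step 12: union(1, 10) -> merged; set of 1 now {0, 1, 2, 5, 6, 7, 9, 10, 11}
Step 13: find(0) -> no change; set of 0 is {0, 1, 2, 5, 6, 7, 9, 10, 11}
Step 14: union(5, 2) -> already same set; set of 5 now {0, 1, 2, 5, 6, 7, 9, 10, 11}
Step 15: union(2, 6) -> already same set; set of 2 now {0, 1, 2, 5, 6, 7, 9, 10, 11}
Step 16: find(2) -> no change; set of 2 is {0, 1, 2, 5, 6, 7, 9, 10, 11}
Step 17: find(8) -> no change; set of 8 is {8}
Step 18: union(7, 10) -> already same set; set of 7 now {0, 1, 2, 5, 6, 7, 9, 10, 11}
Step 19: union(1, 6) -> already same set; set of 1 now {0, 1, 2, 5, 6, 7, 9, 10, 11}
Step 20: find(1) -> no change; set of 1 is {0, 1, 2, 5, 6, 7, 9, 10, 11}
Step 21: union(7, 2) -> already same set; set of 7 now {0, 1, 2, 5, 6, 7, 9, 10, 11}
Step 22: find(8) -> no change; set of 8 is {8}
Step 23: union(10, 5) -> already same set; set of 10 now {0, 1, 2, 5, 6, 7, 9, 10, 11}
Step 24: union(1, 2) -> already same set; set of 1 now {0, 1, 2, 5, 6, 7, 9, 10, 11}
Step 25: union(11, 0) -> already same set; set of 11 now {0, 1, 2, 5, 6, 7, 9, 10, 11}
Step 26: find(1) -> no change; set of 1 is {0, 1, 2, 5, 6, 7, 9, 10, 11}
Component of 5: {0, 1, 2, 5, 6, 7, 9, 10, 11}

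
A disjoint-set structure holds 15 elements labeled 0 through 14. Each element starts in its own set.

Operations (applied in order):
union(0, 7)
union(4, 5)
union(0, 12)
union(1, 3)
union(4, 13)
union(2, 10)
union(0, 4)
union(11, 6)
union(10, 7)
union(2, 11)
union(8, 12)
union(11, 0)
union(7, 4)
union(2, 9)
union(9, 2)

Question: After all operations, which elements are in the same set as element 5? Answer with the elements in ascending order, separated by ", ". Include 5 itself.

Step 1: union(0, 7) -> merged; set of 0 now {0, 7}
Step 2: union(4, 5) -> merged; set of 4 now {4, 5}
Step 3: union(0, 12) -> merged; set of 0 now {0, 7, 12}
Step 4: union(1, 3) -> merged; set of 1 now {1, 3}
Step 5: union(4, 13) -> merged; set of 4 now {4, 5, 13}
Step 6: union(2, 10) -> merged; set of 2 now {2, 10}
Step 7: union(0, 4) -> merged; set of 0 now {0, 4, 5, 7, 12, 13}
Step 8: union(11, 6) -> merged; set of 11 now {6, 11}
Step 9: union(10, 7) -> merged; set of 10 now {0, 2, 4, 5, 7, 10, 12, 13}
Step 10: union(2, 11) -> merged; set of 2 now {0, 2, 4, 5, 6, 7, 10, 11, 12, 13}
Step 11: union(8, 12) -> merged; set of 8 now {0, 2, 4, 5, 6, 7, 8, 10, 11, 12, 13}
Step 12: union(11, 0) -> already same set; set of 11 now {0, 2, 4, 5, 6, 7, 8, 10, 11, 12, 13}
Step 13: union(7, 4) -> already same set; set of 7 now {0, 2, 4, 5, 6, 7, 8, 10, 11, 12, 13}
Step 14: union(2, 9) -> merged; set of 2 now {0, 2, 4, 5, 6, 7, 8, 9, 10, 11, 12, 13}
Step 15: union(9, 2) -> already same set; set of 9 now {0, 2, 4, 5, 6, 7, 8, 9, 10, 11, 12, 13}
Component of 5: {0, 2, 4, 5, 6, 7, 8, 9, 10, 11, 12, 13}

Answer: 0, 2, 4, 5, 6, 7, 8, 9, 10, 11, 12, 13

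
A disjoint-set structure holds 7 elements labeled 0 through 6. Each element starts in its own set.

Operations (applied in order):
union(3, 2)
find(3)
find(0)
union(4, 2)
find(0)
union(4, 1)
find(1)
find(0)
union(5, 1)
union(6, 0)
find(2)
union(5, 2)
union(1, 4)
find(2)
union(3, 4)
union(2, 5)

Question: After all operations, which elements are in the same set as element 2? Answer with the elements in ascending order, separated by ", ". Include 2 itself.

Answer: 1, 2, 3, 4, 5

Derivation:
Step 1: union(3, 2) -> merged; set of 3 now {2, 3}
Step 2: find(3) -> no change; set of 3 is {2, 3}
Step 3: find(0) -> no change; set of 0 is {0}
Step 4: union(4, 2) -> merged; set of 4 now {2, 3, 4}
Step 5: find(0) -> no change; set of 0 is {0}
Step 6: union(4, 1) -> merged; set of 4 now {1, 2, 3, 4}
Step 7: find(1) -> no change; set of 1 is {1, 2, 3, 4}
Step 8: find(0) -> no change; set of 0 is {0}
Step 9: union(5, 1) -> merged; set of 5 now {1, 2, 3, 4, 5}
Step 10: union(6, 0) -> merged; set of 6 now {0, 6}
Step 11: find(2) -> no change; set of 2 is {1, 2, 3, 4, 5}
Step 12: union(5, 2) -> already same set; set of 5 now {1, 2, 3, 4, 5}
Step 13: union(1, 4) -> already same set; set of 1 now {1, 2, 3, 4, 5}
Step 14: find(2) -> no change; set of 2 is {1, 2, 3, 4, 5}
Step 15: union(3, 4) -> already same set; set of 3 now {1, 2, 3, 4, 5}
Step 16: union(2, 5) -> already same set; set of 2 now {1, 2, 3, 4, 5}
Component of 2: {1, 2, 3, 4, 5}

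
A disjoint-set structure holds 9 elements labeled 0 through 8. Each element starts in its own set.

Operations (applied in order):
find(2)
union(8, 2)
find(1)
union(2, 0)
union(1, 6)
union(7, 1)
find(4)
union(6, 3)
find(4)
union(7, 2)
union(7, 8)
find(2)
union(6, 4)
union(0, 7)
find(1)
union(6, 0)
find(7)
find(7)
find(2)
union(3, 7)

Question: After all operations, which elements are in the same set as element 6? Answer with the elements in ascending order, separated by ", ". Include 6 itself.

Step 1: find(2) -> no change; set of 2 is {2}
Step 2: union(8, 2) -> merged; set of 8 now {2, 8}
Step 3: find(1) -> no change; set of 1 is {1}
Step 4: union(2, 0) -> merged; set of 2 now {0, 2, 8}
Step 5: union(1, 6) -> merged; set of 1 now {1, 6}
Step 6: union(7, 1) -> merged; set of 7 now {1, 6, 7}
Step 7: find(4) -> no change; set of 4 is {4}
Step 8: union(6, 3) -> merged; set of 6 now {1, 3, 6, 7}
Step 9: find(4) -> no change; set of 4 is {4}
Step 10: union(7, 2) -> merged; set of 7 now {0, 1, 2, 3, 6, 7, 8}
Step 11: union(7, 8) -> already same set; set of 7 now {0, 1, 2, 3, 6, 7, 8}
Step 12: find(2) -> no change; set of 2 is {0, 1, 2, 3, 6, 7, 8}
Step 13: union(6, 4) -> merged; set of 6 now {0, 1, 2, 3, 4, 6, 7, 8}
Step 14: union(0, 7) -> already same set; set of 0 now {0, 1, 2, 3, 4, 6, 7, 8}
Step 15: find(1) -> no change; set of 1 is {0, 1, 2, 3, 4, 6, 7, 8}
Step 16: union(6, 0) -> already same set; set of 6 now {0, 1, 2, 3, 4, 6, 7, 8}
Step 17: find(7) -> no change; set of 7 is {0, 1, 2, 3, 4, 6, 7, 8}
Step 18: find(7) -> no change; set of 7 is {0, 1, 2, 3, 4, 6, 7, 8}
Step 19: find(2) -> no change; set of 2 is {0, 1, 2, 3, 4, 6, 7, 8}
Step 20: union(3, 7) -> already same set; set of 3 now {0, 1, 2, 3, 4, 6, 7, 8}
Component of 6: {0, 1, 2, 3, 4, 6, 7, 8}

Answer: 0, 1, 2, 3, 4, 6, 7, 8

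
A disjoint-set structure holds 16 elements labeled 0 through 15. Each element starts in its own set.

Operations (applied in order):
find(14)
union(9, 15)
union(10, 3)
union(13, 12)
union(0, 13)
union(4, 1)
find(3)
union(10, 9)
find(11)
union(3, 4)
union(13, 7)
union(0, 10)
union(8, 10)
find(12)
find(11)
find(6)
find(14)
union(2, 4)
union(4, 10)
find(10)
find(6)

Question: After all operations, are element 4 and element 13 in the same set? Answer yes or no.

Step 1: find(14) -> no change; set of 14 is {14}
Step 2: union(9, 15) -> merged; set of 9 now {9, 15}
Step 3: union(10, 3) -> merged; set of 10 now {3, 10}
Step 4: union(13, 12) -> merged; set of 13 now {12, 13}
Step 5: union(0, 13) -> merged; set of 0 now {0, 12, 13}
Step 6: union(4, 1) -> merged; set of 4 now {1, 4}
Step 7: find(3) -> no change; set of 3 is {3, 10}
Step 8: union(10, 9) -> merged; set of 10 now {3, 9, 10, 15}
Step 9: find(11) -> no change; set of 11 is {11}
Step 10: union(3, 4) -> merged; set of 3 now {1, 3, 4, 9, 10, 15}
Step 11: union(13, 7) -> merged; set of 13 now {0, 7, 12, 13}
Step 12: union(0, 10) -> merged; set of 0 now {0, 1, 3, 4, 7, 9, 10, 12, 13, 15}
Step 13: union(8, 10) -> merged; set of 8 now {0, 1, 3, 4, 7, 8, 9, 10, 12, 13, 15}
Step 14: find(12) -> no change; set of 12 is {0, 1, 3, 4, 7, 8, 9, 10, 12, 13, 15}
Step 15: find(11) -> no change; set of 11 is {11}
Step 16: find(6) -> no change; set of 6 is {6}
Step 17: find(14) -> no change; set of 14 is {14}
Step 18: union(2, 4) -> merged; set of 2 now {0, 1, 2, 3, 4, 7, 8, 9, 10, 12, 13, 15}
Step 19: union(4, 10) -> already same set; set of 4 now {0, 1, 2, 3, 4, 7, 8, 9, 10, 12, 13, 15}
Step 20: find(10) -> no change; set of 10 is {0, 1, 2, 3, 4, 7, 8, 9, 10, 12, 13, 15}
Step 21: find(6) -> no change; set of 6 is {6}
Set of 4: {0, 1, 2, 3, 4, 7, 8, 9, 10, 12, 13, 15}; 13 is a member.

Answer: yes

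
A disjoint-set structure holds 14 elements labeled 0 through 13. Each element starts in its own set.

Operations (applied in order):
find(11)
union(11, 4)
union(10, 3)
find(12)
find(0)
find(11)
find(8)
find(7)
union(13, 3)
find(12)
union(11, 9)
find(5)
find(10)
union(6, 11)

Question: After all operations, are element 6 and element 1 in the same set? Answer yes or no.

Step 1: find(11) -> no change; set of 11 is {11}
Step 2: union(11, 4) -> merged; set of 11 now {4, 11}
Step 3: union(10, 3) -> merged; set of 10 now {3, 10}
Step 4: find(12) -> no change; set of 12 is {12}
Step 5: find(0) -> no change; set of 0 is {0}
Step 6: find(11) -> no change; set of 11 is {4, 11}
Step 7: find(8) -> no change; set of 8 is {8}
Step 8: find(7) -> no change; set of 7 is {7}
Step 9: union(13, 3) -> merged; set of 13 now {3, 10, 13}
Step 10: find(12) -> no change; set of 12 is {12}
Step 11: union(11, 9) -> merged; set of 11 now {4, 9, 11}
Step 12: find(5) -> no change; set of 5 is {5}
Step 13: find(10) -> no change; set of 10 is {3, 10, 13}
Step 14: union(6, 11) -> merged; set of 6 now {4, 6, 9, 11}
Set of 6: {4, 6, 9, 11}; 1 is not a member.

Answer: no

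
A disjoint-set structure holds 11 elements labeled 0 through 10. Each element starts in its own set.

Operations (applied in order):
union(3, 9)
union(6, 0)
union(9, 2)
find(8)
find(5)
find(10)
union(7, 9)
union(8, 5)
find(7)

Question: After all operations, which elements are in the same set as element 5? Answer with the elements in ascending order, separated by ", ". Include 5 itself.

Step 1: union(3, 9) -> merged; set of 3 now {3, 9}
Step 2: union(6, 0) -> merged; set of 6 now {0, 6}
Step 3: union(9, 2) -> merged; set of 9 now {2, 3, 9}
Step 4: find(8) -> no change; set of 8 is {8}
Step 5: find(5) -> no change; set of 5 is {5}
Step 6: find(10) -> no change; set of 10 is {10}
Step 7: union(7, 9) -> merged; set of 7 now {2, 3, 7, 9}
Step 8: union(8, 5) -> merged; set of 8 now {5, 8}
Step 9: find(7) -> no change; set of 7 is {2, 3, 7, 9}
Component of 5: {5, 8}

Answer: 5, 8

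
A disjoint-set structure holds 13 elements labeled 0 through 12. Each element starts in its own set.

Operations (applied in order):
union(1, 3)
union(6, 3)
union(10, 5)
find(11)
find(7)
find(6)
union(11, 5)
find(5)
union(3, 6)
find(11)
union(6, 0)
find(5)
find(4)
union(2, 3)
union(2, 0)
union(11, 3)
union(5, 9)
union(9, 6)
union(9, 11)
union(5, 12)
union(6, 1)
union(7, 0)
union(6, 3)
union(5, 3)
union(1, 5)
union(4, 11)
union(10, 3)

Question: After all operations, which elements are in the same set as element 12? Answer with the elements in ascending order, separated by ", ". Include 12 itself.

Answer: 0, 1, 2, 3, 4, 5, 6, 7, 9, 10, 11, 12

Derivation:
Step 1: union(1, 3) -> merged; set of 1 now {1, 3}
Step 2: union(6, 3) -> merged; set of 6 now {1, 3, 6}
Step 3: union(10, 5) -> merged; set of 10 now {5, 10}
Step 4: find(11) -> no change; set of 11 is {11}
Step 5: find(7) -> no change; set of 7 is {7}
Step 6: find(6) -> no change; set of 6 is {1, 3, 6}
Step 7: union(11, 5) -> merged; set of 11 now {5, 10, 11}
Step 8: find(5) -> no change; set of 5 is {5, 10, 11}
Step 9: union(3, 6) -> already same set; set of 3 now {1, 3, 6}
Step 10: find(11) -> no change; set of 11 is {5, 10, 11}
Step 11: union(6, 0) -> merged; set of 6 now {0, 1, 3, 6}
Step 12: find(5) -> no change; set of 5 is {5, 10, 11}
Step 13: find(4) -> no change; set of 4 is {4}
Step 14: union(2, 3) -> merged; set of 2 now {0, 1, 2, 3, 6}
Step 15: union(2, 0) -> already same set; set of 2 now {0, 1, 2, 3, 6}
Step 16: union(11, 3) -> merged; set of 11 now {0, 1, 2, 3, 5, 6, 10, 11}
Step 17: union(5, 9) -> merged; set of 5 now {0, 1, 2, 3, 5, 6, 9, 10, 11}
Step 18: union(9, 6) -> already same set; set of 9 now {0, 1, 2, 3, 5, 6, 9, 10, 11}
Step 19: union(9, 11) -> already same set; set of 9 now {0, 1, 2, 3, 5, 6, 9, 10, 11}
Step 20: union(5, 12) -> merged; set of 5 now {0, 1, 2, 3, 5, 6, 9, 10, 11, 12}
Step 21: union(6, 1) -> already same set; set of 6 now {0, 1, 2, 3, 5, 6, 9, 10, 11, 12}
Step 22: union(7, 0) -> merged; set of 7 now {0, 1, 2, 3, 5, 6, 7, 9, 10, 11, 12}
Step 23: union(6, 3) -> already same set; set of 6 now {0, 1, 2, 3, 5, 6, 7, 9, 10, 11, 12}
Step 24: union(5, 3) -> already same set; set of 5 now {0, 1, 2, 3, 5, 6, 7, 9, 10, 11, 12}
Step 25: union(1, 5) -> already same set; set of 1 now {0, 1, 2, 3, 5, 6, 7, 9, 10, 11, 12}
Step 26: union(4, 11) -> merged; set of 4 now {0, 1, 2, 3, 4, 5, 6, 7, 9, 10, 11, 12}
Step 27: union(10, 3) -> already same set; set of 10 now {0, 1, 2, 3, 4, 5, 6, 7, 9, 10, 11, 12}
Component of 12: {0, 1, 2, 3, 4, 5, 6, 7, 9, 10, 11, 12}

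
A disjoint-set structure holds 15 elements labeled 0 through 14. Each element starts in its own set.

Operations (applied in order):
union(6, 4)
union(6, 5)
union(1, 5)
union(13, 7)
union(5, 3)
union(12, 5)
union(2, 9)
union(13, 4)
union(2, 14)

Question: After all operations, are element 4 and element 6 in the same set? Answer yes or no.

Step 1: union(6, 4) -> merged; set of 6 now {4, 6}
Step 2: union(6, 5) -> merged; set of 6 now {4, 5, 6}
Step 3: union(1, 5) -> merged; set of 1 now {1, 4, 5, 6}
Step 4: union(13, 7) -> merged; set of 13 now {7, 13}
Step 5: union(5, 3) -> merged; set of 5 now {1, 3, 4, 5, 6}
Step 6: union(12, 5) -> merged; set of 12 now {1, 3, 4, 5, 6, 12}
Step 7: union(2, 9) -> merged; set of 2 now {2, 9}
Step 8: union(13, 4) -> merged; set of 13 now {1, 3, 4, 5, 6, 7, 12, 13}
Step 9: union(2, 14) -> merged; set of 2 now {2, 9, 14}
Set of 4: {1, 3, 4, 5, 6, 7, 12, 13}; 6 is a member.

Answer: yes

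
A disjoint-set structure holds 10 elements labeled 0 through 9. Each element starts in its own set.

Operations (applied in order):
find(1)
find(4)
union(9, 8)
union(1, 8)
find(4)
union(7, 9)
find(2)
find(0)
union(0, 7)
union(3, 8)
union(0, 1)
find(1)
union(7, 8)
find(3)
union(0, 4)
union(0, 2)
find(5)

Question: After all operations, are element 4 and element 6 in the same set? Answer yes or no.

Answer: no

Derivation:
Step 1: find(1) -> no change; set of 1 is {1}
Step 2: find(4) -> no change; set of 4 is {4}
Step 3: union(9, 8) -> merged; set of 9 now {8, 9}
Step 4: union(1, 8) -> merged; set of 1 now {1, 8, 9}
Step 5: find(4) -> no change; set of 4 is {4}
Step 6: union(7, 9) -> merged; set of 7 now {1, 7, 8, 9}
Step 7: find(2) -> no change; set of 2 is {2}
Step 8: find(0) -> no change; set of 0 is {0}
Step 9: union(0, 7) -> merged; set of 0 now {0, 1, 7, 8, 9}
Step 10: union(3, 8) -> merged; set of 3 now {0, 1, 3, 7, 8, 9}
Step 11: union(0, 1) -> already same set; set of 0 now {0, 1, 3, 7, 8, 9}
Step 12: find(1) -> no change; set of 1 is {0, 1, 3, 7, 8, 9}
Step 13: union(7, 8) -> already same set; set of 7 now {0, 1, 3, 7, 8, 9}
Step 14: find(3) -> no change; set of 3 is {0, 1, 3, 7, 8, 9}
Step 15: union(0, 4) -> merged; set of 0 now {0, 1, 3, 4, 7, 8, 9}
Step 16: union(0, 2) -> merged; set of 0 now {0, 1, 2, 3, 4, 7, 8, 9}
Step 17: find(5) -> no change; set of 5 is {5}
Set of 4: {0, 1, 2, 3, 4, 7, 8, 9}; 6 is not a member.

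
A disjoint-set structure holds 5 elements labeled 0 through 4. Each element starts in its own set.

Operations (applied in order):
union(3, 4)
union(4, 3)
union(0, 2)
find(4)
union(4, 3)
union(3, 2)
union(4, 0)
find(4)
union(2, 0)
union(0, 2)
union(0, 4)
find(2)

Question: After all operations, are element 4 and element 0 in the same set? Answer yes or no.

Step 1: union(3, 4) -> merged; set of 3 now {3, 4}
Step 2: union(4, 3) -> already same set; set of 4 now {3, 4}
Step 3: union(0, 2) -> merged; set of 0 now {0, 2}
Step 4: find(4) -> no change; set of 4 is {3, 4}
Step 5: union(4, 3) -> already same set; set of 4 now {3, 4}
Step 6: union(3, 2) -> merged; set of 3 now {0, 2, 3, 4}
Step 7: union(4, 0) -> already same set; set of 4 now {0, 2, 3, 4}
Step 8: find(4) -> no change; set of 4 is {0, 2, 3, 4}
Step 9: union(2, 0) -> already same set; set of 2 now {0, 2, 3, 4}
Step 10: union(0, 2) -> already same set; set of 0 now {0, 2, 3, 4}
Step 11: union(0, 4) -> already same set; set of 0 now {0, 2, 3, 4}
Step 12: find(2) -> no change; set of 2 is {0, 2, 3, 4}
Set of 4: {0, 2, 3, 4}; 0 is a member.

Answer: yes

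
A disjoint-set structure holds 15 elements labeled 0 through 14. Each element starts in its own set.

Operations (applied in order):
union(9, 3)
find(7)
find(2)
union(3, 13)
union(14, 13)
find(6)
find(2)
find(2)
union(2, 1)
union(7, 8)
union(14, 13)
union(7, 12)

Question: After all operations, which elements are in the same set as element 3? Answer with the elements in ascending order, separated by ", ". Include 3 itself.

Step 1: union(9, 3) -> merged; set of 9 now {3, 9}
Step 2: find(7) -> no change; set of 7 is {7}
Step 3: find(2) -> no change; set of 2 is {2}
Step 4: union(3, 13) -> merged; set of 3 now {3, 9, 13}
Step 5: union(14, 13) -> merged; set of 14 now {3, 9, 13, 14}
Step 6: find(6) -> no change; set of 6 is {6}
Step 7: find(2) -> no change; set of 2 is {2}
Step 8: find(2) -> no change; set of 2 is {2}
Step 9: union(2, 1) -> merged; set of 2 now {1, 2}
Step 10: union(7, 8) -> merged; set of 7 now {7, 8}
Step 11: union(14, 13) -> already same set; set of 14 now {3, 9, 13, 14}
Step 12: union(7, 12) -> merged; set of 7 now {7, 8, 12}
Component of 3: {3, 9, 13, 14}

Answer: 3, 9, 13, 14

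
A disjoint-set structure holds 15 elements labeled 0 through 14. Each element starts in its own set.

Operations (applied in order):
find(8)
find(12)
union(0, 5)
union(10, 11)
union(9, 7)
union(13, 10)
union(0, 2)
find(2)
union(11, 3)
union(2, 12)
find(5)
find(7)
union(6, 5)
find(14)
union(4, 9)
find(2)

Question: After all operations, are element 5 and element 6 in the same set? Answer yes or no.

Answer: yes

Derivation:
Step 1: find(8) -> no change; set of 8 is {8}
Step 2: find(12) -> no change; set of 12 is {12}
Step 3: union(0, 5) -> merged; set of 0 now {0, 5}
Step 4: union(10, 11) -> merged; set of 10 now {10, 11}
Step 5: union(9, 7) -> merged; set of 9 now {7, 9}
Step 6: union(13, 10) -> merged; set of 13 now {10, 11, 13}
Step 7: union(0, 2) -> merged; set of 0 now {0, 2, 5}
Step 8: find(2) -> no change; set of 2 is {0, 2, 5}
Step 9: union(11, 3) -> merged; set of 11 now {3, 10, 11, 13}
Step 10: union(2, 12) -> merged; set of 2 now {0, 2, 5, 12}
Step 11: find(5) -> no change; set of 5 is {0, 2, 5, 12}
Step 12: find(7) -> no change; set of 7 is {7, 9}
Step 13: union(6, 5) -> merged; set of 6 now {0, 2, 5, 6, 12}
Step 14: find(14) -> no change; set of 14 is {14}
Step 15: union(4, 9) -> merged; set of 4 now {4, 7, 9}
Step 16: find(2) -> no change; set of 2 is {0, 2, 5, 6, 12}
Set of 5: {0, 2, 5, 6, 12}; 6 is a member.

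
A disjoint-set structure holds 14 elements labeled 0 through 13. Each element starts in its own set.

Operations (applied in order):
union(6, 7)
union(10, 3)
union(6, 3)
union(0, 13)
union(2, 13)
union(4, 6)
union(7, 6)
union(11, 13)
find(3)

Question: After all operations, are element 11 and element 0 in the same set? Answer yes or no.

Step 1: union(6, 7) -> merged; set of 6 now {6, 7}
Step 2: union(10, 3) -> merged; set of 10 now {3, 10}
Step 3: union(6, 3) -> merged; set of 6 now {3, 6, 7, 10}
Step 4: union(0, 13) -> merged; set of 0 now {0, 13}
Step 5: union(2, 13) -> merged; set of 2 now {0, 2, 13}
Step 6: union(4, 6) -> merged; set of 4 now {3, 4, 6, 7, 10}
Step 7: union(7, 6) -> already same set; set of 7 now {3, 4, 6, 7, 10}
Step 8: union(11, 13) -> merged; set of 11 now {0, 2, 11, 13}
Step 9: find(3) -> no change; set of 3 is {3, 4, 6, 7, 10}
Set of 11: {0, 2, 11, 13}; 0 is a member.

Answer: yes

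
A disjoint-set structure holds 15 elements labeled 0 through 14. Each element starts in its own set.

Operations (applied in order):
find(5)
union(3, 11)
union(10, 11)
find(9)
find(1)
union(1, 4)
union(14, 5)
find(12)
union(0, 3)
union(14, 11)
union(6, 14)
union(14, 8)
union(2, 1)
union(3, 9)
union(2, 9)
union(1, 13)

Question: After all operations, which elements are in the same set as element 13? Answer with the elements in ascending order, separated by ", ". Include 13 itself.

Answer: 0, 1, 2, 3, 4, 5, 6, 8, 9, 10, 11, 13, 14

Derivation:
Step 1: find(5) -> no change; set of 5 is {5}
Step 2: union(3, 11) -> merged; set of 3 now {3, 11}
Step 3: union(10, 11) -> merged; set of 10 now {3, 10, 11}
Step 4: find(9) -> no change; set of 9 is {9}
Step 5: find(1) -> no change; set of 1 is {1}
Step 6: union(1, 4) -> merged; set of 1 now {1, 4}
Step 7: union(14, 5) -> merged; set of 14 now {5, 14}
Step 8: find(12) -> no change; set of 12 is {12}
Step 9: union(0, 3) -> merged; set of 0 now {0, 3, 10, 11}
Step 10: union(14, 11) -> merged; set of 14 now {0, 3, 5, 10, 11, 14}
Step 11: union(6, 14) -> merged; set of 6 now {0, 3, 5, 6, 10, 11, 14}
Step 12: union(14, 8) -> merged; set of 14 now {0, 3, 5, 6, 8, 10, 11, 14}
Step 13: union(2, 1) -> merged; set of 2 now {1, 2, 4}
Step 14: union(3, 9) -> merged; set of 3 now {0, 3, 5, 6, 8, 9, 10, 11, 14}
Step 15: union(2, 9) -> merged; set of 2 now {0, 1, 2, 3, 4, 5, 6, 8, 9, 10, 11, 14}
Step 16: union(1, 13) -> merged; set of 1 now {0, 1, 2, 3, 4, 5, 6, 8, 9, 10, 11, 13, 14}
Component of 13: {0, 1, 2, 3, 4, 5, 6, 8, 9, 10, 11, 13, 14}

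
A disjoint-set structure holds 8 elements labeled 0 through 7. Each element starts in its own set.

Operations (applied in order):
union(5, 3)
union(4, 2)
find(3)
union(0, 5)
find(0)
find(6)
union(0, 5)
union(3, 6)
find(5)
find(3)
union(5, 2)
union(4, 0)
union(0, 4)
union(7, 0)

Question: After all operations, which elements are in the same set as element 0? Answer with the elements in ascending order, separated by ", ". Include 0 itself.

Answer: 0, 2, 3, 4, 5, 6, 7

Derivation:
Step 1: union(5, 3) -> merged; set of 5 now {3, 5}
Step 2: union(4, 2) -> merged; set of 4 now {2, 4}
Step 3: find(3) -> no change; set of 3 is {3, 5}
Step 4: union(0, 5) -> merged; set of 0 now {0, 3, 5}
Step 5: find(0) -> no change; set of 0 is {0, 3, 5}
Step 6: find(6) -> no change; set of 6 is {6}
Step 7: union(0, 5) -> already same set; set of 0 now {0, 3, 5}
Step 8: union(3, 6) -> merged; set of 3 now {0, 3, 5, 6}
Step 9: find(5) -> no change; set of 5 is {0, 3, 5, 6}
Step 10: find(3) -> no change; set of 3 is {0, 3, 5, 6}
Step 11: union(5, 2) -> merged; set of 5 now {0, 2, 3, 4, 5, 6}
Step 12: union(4, 0) -> already same set; set of 4 now {0, 2, 3, 4, 5, 6}
Step 13: union(0, 4) -> already same set; set of 0 now {0, 2, 3, 4, 5, 6}
Step 14: union(7, 0) -> merged; set of 7 now {0, 2, 3, 4, 5, 6, 7}
Component of 0: {0, 2, 3, 4, 5, 6, 7}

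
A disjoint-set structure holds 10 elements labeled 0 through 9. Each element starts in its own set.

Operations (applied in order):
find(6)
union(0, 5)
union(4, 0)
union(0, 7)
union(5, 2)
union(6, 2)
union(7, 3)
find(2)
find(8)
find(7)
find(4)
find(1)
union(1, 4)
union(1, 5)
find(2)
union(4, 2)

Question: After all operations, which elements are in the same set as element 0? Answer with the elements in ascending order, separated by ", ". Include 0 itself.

Answer: 0, 1, 2, 3, 4, 5, 6, 7

Derivation:
Step 1: find(6) -> no change; set of 6 is {6}
Step 2: union(0, 5) -> merged; set of 0 now {0, 5}
Step 3: union(4, 0) -> merged; set of 4 now {0, 4, 5}
Step 4: union(0, 7) -> merged; set of 0 now {0, 4, 5, 7}
Step 5: union(5, 2) -> merged; set of 5 now {0, 2, 4, 5, 7}
Step 6: union(6, 2) -> merged; set of 6 now {0, 2, 4, 5, 6, 7}
Step 7: union(7, 3) -> merged; set of 7 now {0, 2, 3, 4, 5, 6, 7}
Step 8: find(2) -> no change; set of 2 is {0, 2, 3, 4, 5, 6, 7}
Step 9: find(8) -> no change; set of 8 is {8}
Step 10: find(7) -> no change; set of 7 is {0, 2, 3, 4, 5, 6, 7}
Step 11: find(4) -> no change; set of 4 is {0, 2, 3, 4, 5, 6, 7}
Step 12: find(1) -> no change; set of 1 is {1}
Step 13: union(1, 4) -> merged; set of 1 now {0, 1, 2, 3, 4, 5, 6, 7}
Step 14: union(1, 5) -> already same set; set of 1 now {0, 1, 2, 3, 4, 5, 6, 7}
Step 15: find(2) -> no change; set of 2 is {0, 1, 2, 3, 4, 5, 6, 7}
Step 16: union(4, 2) -> already same set; set of 4 now {0, 1, 2, 3, 4, 5, 6, 7}
Component of 0: {0, 1, 2, 3, 4, 5, 6, 7}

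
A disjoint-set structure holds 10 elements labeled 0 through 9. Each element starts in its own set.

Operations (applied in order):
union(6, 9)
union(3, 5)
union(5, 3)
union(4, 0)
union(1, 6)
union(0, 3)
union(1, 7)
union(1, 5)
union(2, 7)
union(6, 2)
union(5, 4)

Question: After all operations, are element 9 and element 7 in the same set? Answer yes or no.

Answer: yes

Derivation:
Step 1: union(6, 9) -> merged; set of 6 now {6, 9}
Step 2: union(3, 5) -> merged; set of 3 now {3, 5}
Step 3: union(5, 3) -> already same set; set of 5 now {3, 5}
Step 4: union(4, 0) -> merged; set of 4 now {0, 4}
Step 5: union(1, 6) -> merged; set of 1 now {1, 6, 9}
Step 6: union(0, 3) -> merged; set of 0 now {0, 3, 4, 5}
Step 7: union(1, 7) -> merged; set of 1 now {1, 6, 7, 9}
Step 8: union(1, 5) -> merged; set of 1 now {0, 1, 3, 4, 5, 6, 7, 9}
Step 9: union(2, 7) -> merged; set of 2 now {0, 1, 2, 3, 4, 5, 6, 7, 9}
Step 10: union(6, 2) -> already same set; set of 6 now {0, 1, 2, 3, 4, 5, 6, 7, 9}
Step 11: union(5, 4) -> already same set; set of 5 now {0, 1, 2, 3, 4, 5, 6, 7, 9}
Set of 9: {0, 1, 2, 3, 4, 5, 6, 7, 9}; 7 is a member.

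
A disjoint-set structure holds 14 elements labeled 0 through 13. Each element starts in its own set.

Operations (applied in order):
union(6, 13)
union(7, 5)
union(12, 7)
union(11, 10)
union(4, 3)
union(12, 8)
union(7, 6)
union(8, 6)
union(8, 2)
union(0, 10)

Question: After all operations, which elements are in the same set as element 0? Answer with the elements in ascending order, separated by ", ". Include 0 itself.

Answer: 0, 10, 11

Derivation:
Step 1: union(6, 13) -> merged; set of 6 now {6, 13}
Step 2: union(7, 5) -> merged; set of 7 now {5, 7}
Step 3: union(12, 7) -> merged; set of 12 now {5, 7, 12}
Step 4: union(11, 10) -> merged; set of 11 now {10, 11}
Step 5: union(4, 3) -> merged; set of 4 now {3, 4}
Step 6: union(12, 8) -> merged; set of 12 now {5, 7, 8, 12}
Step 7: union(7, 6) -> merged; set of 7 now {5, 6, 7, 8, 12, 13}
Step 8: union(8, 6) -> already same set; set of 8 now {5, 6, 7, 8, 12, 13}
Step 9: union(8, 2) -> merged; set of 8 now {2, 5, 6, 7, 8, 12, 13}
Step 10: union(0, 10) -> merged; set of 0 now {0, 10, 11}
Component of 0: {0, 10, 11}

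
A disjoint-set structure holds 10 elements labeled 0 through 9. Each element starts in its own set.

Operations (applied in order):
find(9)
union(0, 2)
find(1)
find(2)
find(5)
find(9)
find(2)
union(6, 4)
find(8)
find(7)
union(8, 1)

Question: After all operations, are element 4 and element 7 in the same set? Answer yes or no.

Step 1: find(9) -> no change; set of 9 is {9}
Step 2: union(0, 2) -> merged; set of 0 now {0, 2}
Step 3: find(1) -> no change; set of 1 is {1}
Step 4: find(2) -> no change; set of 2 is {0, 2}
Step 5: find(5) -> no change; set of 5 is {5}
Step 6: find(9) -> no change; set of 9 is {9}
Step 7: find(2) -> no change; set of 2 is {0, 2}
Step 8: union(6, 4) -> merged; set of 6 now {4, 6}
Step 9: find(8) -> no change; set of 8 is {8}
Step 10: find(7) -> no change; set of 7 is {7}
Step 11: union(8, 1) -> merged; set of 8 now {1, 8}
Set of 4: {4, 6}; 7 is not a member.

Answer: no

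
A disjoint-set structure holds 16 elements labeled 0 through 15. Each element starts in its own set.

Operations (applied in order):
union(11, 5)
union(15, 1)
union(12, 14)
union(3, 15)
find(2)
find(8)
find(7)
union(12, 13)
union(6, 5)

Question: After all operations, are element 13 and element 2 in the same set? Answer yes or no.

Answer: no

Derivation:
Step 1: union(11, 5) -> merged; set of 11 now {5, 11}
Step 2: union(15, 1) -> merged; set of 15 now {1, 15}
Step 3: union(12, 14) -> merged; set of 12 now {12, 14}
Step 4: union(3, 15) -> merged; set of 3 now {1, 3, 15}
Step 5: find(2) -> no change; set of 2 is {2}
Step 6: find(8) -> no change; set of 8 is {8}
Step 7: find(7) -> no change; set of 7 is {7}
Step 8: union(12, 13) -> merged; set of 12 now {12, 13, 14}
Step 9: union(6, 5) -> merged; set of 6 now {5, 6, 11}
Set of 13: {12, 13, 14}; 2 is not a member.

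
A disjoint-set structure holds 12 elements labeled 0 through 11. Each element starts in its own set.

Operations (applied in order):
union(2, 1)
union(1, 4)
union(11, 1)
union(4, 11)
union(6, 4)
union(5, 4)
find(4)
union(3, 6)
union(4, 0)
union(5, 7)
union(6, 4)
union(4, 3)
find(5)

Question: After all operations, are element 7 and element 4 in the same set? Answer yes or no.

Step 1: union(2, 1) -> merged; set of 2 now {1, 2}
Step 2: union(1, 4) -> merged; set of 1 now {1, 2, 4}
Step 3: union(11, 1) -> merged; set of 11 now {1, 2, 4, 11}
Step 4: union(4, 11) -> already same set; set of 4 now {1, 2, 4, 11}
Step 5: union(6, 4) -> merged; set of 6 now {1, 2, 4, 6, 11}
Step 6: union(5, 4) -> merged; set of 5 now {1, 2, 4, 5, 6, 11}
Step 7: find(4) -> no change; set of 4 is {1, 2, 4, 5, 6, 11}
Step 8: union(3, 6) -> merged; set of 3 now {1, 2, 3, 4, 5, 6, 11}
Step 9: union(4, 0) -> merged; set of 4 now {0, 1, 2, 3, 4, 5, 6, 11}
Step 10: union(5, 7) -> merged; set of 5 now {0, 1, 2, 3, 4, 5, 6, 7, 11}
Step 11: union(6, 4) -> already same set; set of 6 now {0, 1, 2, 3, 4, 5, 6, 7, 11}
Step 12: union(4, 3) -> already same set; set of 4 now {0, 1, 2, 3, 4, 5, 6, 7, 11}
Step 13: find(5) -> no change; set of 5 is {0, 1, 2, 3, 4, 5, 6, 7, 11}
Set of 7: {0, 1, 2, 3, 4, 5, 6, 7, 11}; 4 is a member.

Answer: yes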